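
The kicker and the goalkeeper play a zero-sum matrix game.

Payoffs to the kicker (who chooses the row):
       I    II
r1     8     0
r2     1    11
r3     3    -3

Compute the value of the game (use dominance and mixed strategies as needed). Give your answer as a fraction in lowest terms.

44/9

Row r3 is strictly dominated by row r1, so the kicker never plays it.
The remaining 2×2 game on (r1, r2) × (I, II) has no saddle point. Let the kicker play r1 with probability p; indifference gives 8p + (1−p) = 11(1−p), so p = 5/9.
Similarly the goalkeeper's optimal q on I is 11/18, and the value is 8·(11/18) + (0)·(7/18) = 44/9.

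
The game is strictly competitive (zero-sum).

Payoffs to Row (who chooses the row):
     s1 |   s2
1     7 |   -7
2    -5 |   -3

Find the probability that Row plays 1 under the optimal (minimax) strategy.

1/8

Row minima are -7 and -5, so Row's maximin is -5; column maxima are 7 and -3, so Column's minimax is -3. These differ, so the equilibrium is in mixed strategies.
Let Row play 1 with probability p. Column is indifferent when 7p − 5(1−p) = −7p − 3(1−p), giving p = 1/8.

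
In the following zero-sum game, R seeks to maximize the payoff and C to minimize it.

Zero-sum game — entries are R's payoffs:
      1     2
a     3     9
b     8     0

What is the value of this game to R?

36/7

Row minima are 3 and 0, so R's maximin is 3; column maxima are 8 and 9, so C's minimax is 8. These differ, so the equilibrium is in mixed strategies.
Let R play a with probability p. C is indifferent when 3p + 8(1−p) = 9p, giving p = 4/7.
Let C play 1 with probability q. R is indifferent when 3q + 9(1−q) = 8q, giving q = 9/14.
The value is 3·(9/14) + (9)·(5/14) = 36/7.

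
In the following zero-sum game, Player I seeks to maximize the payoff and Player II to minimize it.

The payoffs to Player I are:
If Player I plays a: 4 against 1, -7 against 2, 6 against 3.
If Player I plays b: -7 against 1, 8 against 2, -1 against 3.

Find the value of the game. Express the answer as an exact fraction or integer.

Column 3 is strictly dominated by 1 for Player II (it gives Player I more in every row).
The remaining 2×2 game on (a, b) × (1, 2) has no saddle point. Let Player I play a with probability p; indifference gives 4p − 7(1−p) = −7p + 8(1−p), so p = 15/26.
Similarly Player II's optimal q on 1 is 15/26, and the value is 4·(15/26) + (-7)·(11/26) = -17/26.

-17/26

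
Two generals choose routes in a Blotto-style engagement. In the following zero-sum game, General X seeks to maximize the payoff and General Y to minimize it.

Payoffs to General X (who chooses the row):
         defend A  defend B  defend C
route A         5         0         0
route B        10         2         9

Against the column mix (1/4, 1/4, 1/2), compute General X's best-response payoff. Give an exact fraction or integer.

15/2

route A: (5)·(1/4) + (0)·(1/4) + (0)·(1/2) = 5/4.
route B: (10)·(1/4) + (2)·(1/4) + (9)·(1/2) = 15/2.
The best pure response is route B with expected payoff 15/2.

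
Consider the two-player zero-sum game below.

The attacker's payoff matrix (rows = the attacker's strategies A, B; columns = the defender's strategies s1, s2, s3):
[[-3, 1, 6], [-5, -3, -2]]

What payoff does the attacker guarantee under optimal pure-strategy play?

-3

Row minima: -3, -5 → the attacker's maximin is -3.
Column maxima: -3, 1, 6 → the defender's minimax is -3.
They coincide at (A, s1), so the value is -3.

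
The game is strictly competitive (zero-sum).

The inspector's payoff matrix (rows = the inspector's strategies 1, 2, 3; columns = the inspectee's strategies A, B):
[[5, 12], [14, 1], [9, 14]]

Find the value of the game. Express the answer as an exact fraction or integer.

Row 1 is strictly dominated by row 3, so the inspector never plays it.
The remaining 2×2 game on (2, 3) × (A, B) has no saddle point. Let the inspector play 2 with probability p; indifference gives 14p + 9(1−p) = p + 14(1−p), so p = 5/18.
Similarly the inspectee's optimal q on A is 13/18, and the value is 14·(13/18) + (1)·(5/18) = 187/18.

187/18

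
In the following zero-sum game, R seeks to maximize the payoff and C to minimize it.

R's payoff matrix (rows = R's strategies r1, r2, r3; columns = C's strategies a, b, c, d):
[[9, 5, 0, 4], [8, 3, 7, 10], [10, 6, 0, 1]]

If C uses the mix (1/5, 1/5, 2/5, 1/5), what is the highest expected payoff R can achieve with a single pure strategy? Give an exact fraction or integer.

7

r1: (9)·(1/5) + (5)·(1/5) + (0)·(2/5) + (4)·(1/5) = 18/5.
r2: (8)·(1/5) + (3)·(1/5) + (7)·(2/5) + (10)·(1/5) = 7.
r3: (10)·(1/5) + (6)·(1/5) + (0)·(2/5) + (1)·(1/5) = 17/5.
The best pure response is r2 with expected payoff 7.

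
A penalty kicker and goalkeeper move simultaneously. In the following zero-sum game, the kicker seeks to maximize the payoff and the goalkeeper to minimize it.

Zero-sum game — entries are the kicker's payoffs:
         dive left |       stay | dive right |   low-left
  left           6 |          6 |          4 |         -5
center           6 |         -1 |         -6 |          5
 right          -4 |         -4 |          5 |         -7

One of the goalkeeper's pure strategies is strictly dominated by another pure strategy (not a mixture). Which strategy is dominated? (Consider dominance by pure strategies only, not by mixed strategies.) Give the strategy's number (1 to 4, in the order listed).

The goalkeeper prefers columns that give the kicker less. Compare dive left with low-left: -5 < 6, 5 < 6, -7 < -4.
So low-left strictly dominates dive left for the goalkeeper; dive left is strictly dominated.

1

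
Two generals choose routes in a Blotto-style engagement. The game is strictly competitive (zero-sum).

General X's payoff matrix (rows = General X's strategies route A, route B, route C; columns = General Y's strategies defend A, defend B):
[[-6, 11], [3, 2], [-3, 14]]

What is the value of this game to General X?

Row route A is strictly dominated by row route C, so General X never plays it.
The remaining 2×2 game on (route B, route C) × (defend A, defend B) has no saddle point. Let General X play route B with probability p; indifference gives 3p − 3(1−p) = 2p + 14(1−p), so p = 17/18.
Similarly General Y's optimal q on defend A is 2/3, and the value is 3·(2/3) + (2)·(1/3) = 8/3.

8/3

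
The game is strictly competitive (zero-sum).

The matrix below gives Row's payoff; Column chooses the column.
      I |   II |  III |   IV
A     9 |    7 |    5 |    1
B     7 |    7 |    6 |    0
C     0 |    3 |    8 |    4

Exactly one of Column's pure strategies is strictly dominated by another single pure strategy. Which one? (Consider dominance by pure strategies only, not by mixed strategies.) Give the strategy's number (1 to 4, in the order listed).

3

Column prefers columns that give Row less. Compare III with IV: 1 < 5, 0 < 6, 4 < 8.
So IV strictly dominates III for Column; III is strictly dominated.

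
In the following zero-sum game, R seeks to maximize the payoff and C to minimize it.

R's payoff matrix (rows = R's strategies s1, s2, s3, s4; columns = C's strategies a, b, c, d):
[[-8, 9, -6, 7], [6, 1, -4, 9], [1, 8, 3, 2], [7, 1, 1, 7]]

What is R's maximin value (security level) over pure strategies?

1

The worst-case payoff for each row is s1: -8, s2: -4, s3: 1, s4: 1.
The best of these is 1.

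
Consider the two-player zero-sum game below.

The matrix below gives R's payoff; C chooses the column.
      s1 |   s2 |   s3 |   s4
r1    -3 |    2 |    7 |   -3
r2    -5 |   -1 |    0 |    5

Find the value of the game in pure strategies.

-3

Row minima: -3, -5 → R's maximin is -3.
Column maxima: -3, 2, 7, 5 → C's minimax is -3.
They coincide at (r1, s1), so the value is -3.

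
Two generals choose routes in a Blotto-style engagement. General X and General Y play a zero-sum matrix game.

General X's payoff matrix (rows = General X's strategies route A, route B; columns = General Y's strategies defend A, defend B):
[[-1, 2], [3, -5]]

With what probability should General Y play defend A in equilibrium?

Row minima are -1 and -5, so General X's maximin is -1; column maxima are 3 and 2, so General Y's minimax is 2. These differ, so the equilibrium is in mixed strategies.
Let General Y play defend A with probability q. General X is indifferent when −q + 2(1−q) = 3q − 5(1−q), giving q = 7/11.

7/11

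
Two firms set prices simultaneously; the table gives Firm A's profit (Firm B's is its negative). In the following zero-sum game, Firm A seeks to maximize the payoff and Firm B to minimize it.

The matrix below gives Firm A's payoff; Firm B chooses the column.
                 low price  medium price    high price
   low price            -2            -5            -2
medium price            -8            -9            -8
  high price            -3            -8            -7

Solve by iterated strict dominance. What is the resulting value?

Column low price is strictly dominated by medium price for Firm B (-5<-2, -9<-8, -8<-3); eliminate low price.
Column high price is strictly dominated by medium price for Firm B (-5<-2, -9<-8, -8<-7); eliminate high price.
Row medium price is strictly dominated by row low price (-5>-9); eliminate medium price.
Row high price is strictly dominated by row low price (-5>-8); eliminate high price.
Only (low price, medium price) remains, with payoff -5.

-5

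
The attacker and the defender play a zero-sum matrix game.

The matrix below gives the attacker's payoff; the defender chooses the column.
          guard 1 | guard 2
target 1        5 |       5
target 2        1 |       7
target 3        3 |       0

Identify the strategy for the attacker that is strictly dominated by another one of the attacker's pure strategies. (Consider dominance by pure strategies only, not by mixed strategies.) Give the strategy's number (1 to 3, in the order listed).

3

Compare target 3 with target 1: 5 > 3, 5 > 0.
So target 1 strictly dominates target 3 for the attacker; target 3 is strictly dominated.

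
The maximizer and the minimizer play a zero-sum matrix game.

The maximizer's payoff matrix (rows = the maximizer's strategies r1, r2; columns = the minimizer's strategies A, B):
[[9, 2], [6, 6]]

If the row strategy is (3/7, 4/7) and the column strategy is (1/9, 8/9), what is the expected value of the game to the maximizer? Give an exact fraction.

97/21

Against (1/9, 8/9), each row's expected payoff is r1: 25/9; r2: 6.
Taking the (3/7, 4/7)-weighted average: (3/7)·(25/9) + (4/7)·(6) = 97/21.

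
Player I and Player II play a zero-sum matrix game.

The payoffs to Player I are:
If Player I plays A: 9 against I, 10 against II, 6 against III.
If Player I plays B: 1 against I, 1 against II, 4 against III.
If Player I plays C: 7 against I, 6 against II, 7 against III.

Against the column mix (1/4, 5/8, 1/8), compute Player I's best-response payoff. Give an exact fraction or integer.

A: (9)·(1/4) + (10)·(5/8) + (6)·(1/8) = 37/4.
B: (1)·(1/4) + (1)·(5/8) + (4)·(1/8) = 11/8.
C: (7)·(1/4) + (6)·(5/8) + (7)·(1/8) = 51/8.
The best pure response is A with expected payoff 37/4.

37/4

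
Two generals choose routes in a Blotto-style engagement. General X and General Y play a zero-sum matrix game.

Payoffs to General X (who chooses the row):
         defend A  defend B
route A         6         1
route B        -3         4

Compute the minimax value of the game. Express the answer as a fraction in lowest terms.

Row minima are 1 and -3, so General X's maximin is 1; column maxima are 6 and 4, so General Y's minimax is 4. These differ, so the equilibrium is in mixed strategies.
Let General X play route A with probability p. General Y is indifferent when 6p − 3(1−p) = p + 4(1−p), giving p = 7/12.
Let General Y play defend A with probability q. General X is indifferent when 6q + (1−q) = −3q + 4(1−q), giving q = 1/4.
The value is 6·(1/4) + (1)·(3/4) = 9/4.

9/4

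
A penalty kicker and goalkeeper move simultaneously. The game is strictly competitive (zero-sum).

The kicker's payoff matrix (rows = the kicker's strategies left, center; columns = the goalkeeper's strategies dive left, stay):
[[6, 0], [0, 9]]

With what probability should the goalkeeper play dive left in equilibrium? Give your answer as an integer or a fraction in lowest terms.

Row minima are 0 and 0, so the kicker's maximin is 0; column maxima are 6 and 9, so the goalkeeper's minimax is 6. These differ, so the equilibrium is in mixed strategies.
Let the goalkeeper play dive left with probability q. The kicker is indifferent when 6q = 9(1−q), giving q = 3/5.

3/5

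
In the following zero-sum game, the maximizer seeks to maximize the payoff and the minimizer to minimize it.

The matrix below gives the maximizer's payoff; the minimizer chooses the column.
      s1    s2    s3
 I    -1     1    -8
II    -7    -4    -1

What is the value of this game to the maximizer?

-55/13

Column s2 is strictly dominated by s1 for the minimizer (it gives the maximizer more in every row).
The remaining 2×2 game on (I, II) × (s1, s3) has no saddle point. Let the maximizer play I with probability p; indifference gives −p − 7(1−p) = −8p − (1−p), so p = 6/13.
Similarly the minimizer's optimal q on s1 is 7/13, and the value is -1·(7/13) + (-8)·(6/13) = -55/13.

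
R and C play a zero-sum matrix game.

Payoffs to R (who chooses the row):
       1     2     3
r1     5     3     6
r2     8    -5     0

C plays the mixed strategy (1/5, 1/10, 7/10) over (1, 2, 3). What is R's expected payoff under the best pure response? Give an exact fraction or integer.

r1: (5)·(1/5) + (3)·(1/10) + (6)·(7/10) = 11/2.
r2: (8)·(1/5) + (-5)·(1/10) + (0)·(7/10) = 11/10.
The best pure response is r1 with expected payoff 11/2.

11/2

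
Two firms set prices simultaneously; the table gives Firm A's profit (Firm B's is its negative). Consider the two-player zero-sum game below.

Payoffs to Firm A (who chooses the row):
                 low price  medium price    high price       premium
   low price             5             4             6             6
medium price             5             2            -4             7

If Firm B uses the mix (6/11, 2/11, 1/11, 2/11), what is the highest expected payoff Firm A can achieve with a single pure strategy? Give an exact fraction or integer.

low price: (5)·(6/11) + (4)·(2/11) + (6)·(1/11) + (6)·(2/11) = 56/11.
medium price: (5)·(6/11) + (2)·(2/11) + (-4)·(1/11) + (7)·(2/11) = 4.
The best pure response is low price with expected payoff 56/11.

56/11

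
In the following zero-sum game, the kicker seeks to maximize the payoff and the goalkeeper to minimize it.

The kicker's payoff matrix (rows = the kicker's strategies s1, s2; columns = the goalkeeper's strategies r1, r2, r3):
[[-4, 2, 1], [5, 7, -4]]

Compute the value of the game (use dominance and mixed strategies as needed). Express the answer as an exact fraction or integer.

Column r2 is strictly dominated by r1 for the goalkeeper (it gives the kicker more in every row).
The remaining 2×2 game on (s1, s2) × (r1, r3) has no saddle point. Let the kicker play s1 with probability p; indifference gives −4p + 5(1−p) = p − 4(1−p), so p = 9/14.
Similarly the goalkeeper's optimal q on r1 is 5/14, and the value is -4·(5/14) + (1)·(9/14) = -11/14.

-11/14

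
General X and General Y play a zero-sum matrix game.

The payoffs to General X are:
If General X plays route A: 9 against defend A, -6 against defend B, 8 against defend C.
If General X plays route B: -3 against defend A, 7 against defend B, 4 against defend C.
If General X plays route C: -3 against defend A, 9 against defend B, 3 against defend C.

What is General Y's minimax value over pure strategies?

8

The worst case (largest entry) in each column is defend A: 9, defend B: 9, defend C: 8.
The best (smallest) of these is 8.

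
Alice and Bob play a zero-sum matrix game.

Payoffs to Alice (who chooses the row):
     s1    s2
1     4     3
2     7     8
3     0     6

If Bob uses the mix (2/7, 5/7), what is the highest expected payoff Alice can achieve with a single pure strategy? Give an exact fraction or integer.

54/7

1: (4)·(2/7) + (3)·(5/7) = 23/7.
2: (7)·(2/7) + (8)·(5/7) = 54/7.
3: (0)·(2/7) + (6)·(5/7) = 30/7.
The best pure response is 2 with expected payoff 54/7.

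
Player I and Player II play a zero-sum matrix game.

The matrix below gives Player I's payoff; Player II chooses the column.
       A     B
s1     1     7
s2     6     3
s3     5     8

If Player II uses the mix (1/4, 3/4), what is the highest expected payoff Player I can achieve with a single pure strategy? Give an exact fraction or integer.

29/4

s1: (1)·(1/4) + (7)·(3/4) = 11/2.
s2: (6)·(1/4) + (3)·(3/4) = 15/4.
s3: (5)·(1/4) + (8)·(3/4) = 29/4.
The best pure response is s3 with expected payoff 29/4.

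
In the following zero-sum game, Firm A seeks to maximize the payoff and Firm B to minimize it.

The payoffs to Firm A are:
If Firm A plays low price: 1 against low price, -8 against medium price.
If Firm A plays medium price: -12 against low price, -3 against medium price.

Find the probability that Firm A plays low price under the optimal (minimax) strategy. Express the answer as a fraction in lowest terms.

1/2

Row minima are -8 and -12, so Firm A's maximin is -8; column maxima are 1 and -3, so Firm B's minimax is -3. These differ, so the equilibrium is in mixed strategies.
Let Firm A play low price with probability p. Firm B is indifferent when p − 12(1−p) = −8p − 3(1−p), giving p = 1/2.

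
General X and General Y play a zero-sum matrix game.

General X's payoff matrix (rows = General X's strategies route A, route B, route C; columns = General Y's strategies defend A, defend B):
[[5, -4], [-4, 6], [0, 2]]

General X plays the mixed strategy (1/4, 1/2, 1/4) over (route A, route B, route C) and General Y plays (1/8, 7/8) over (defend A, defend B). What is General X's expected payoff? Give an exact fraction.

Against (1/8, 7/8), each row's expected payoff is route A: -23/8; route B: 19/4; route C: 7/4.
Taking the (1/4, 1/2, 1/4)-weighted average: (1/4)·(-23/8) + (1/2)·(19/4) + (1/4)·(7/4) = 67/32.

67/32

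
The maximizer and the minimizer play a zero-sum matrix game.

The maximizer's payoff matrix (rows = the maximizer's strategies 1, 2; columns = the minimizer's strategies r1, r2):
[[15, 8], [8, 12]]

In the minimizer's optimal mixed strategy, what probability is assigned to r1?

4/11

Row minima are 8 and 8, so the maximizer's maximin is 8; column maxima are 15 and 12, so the minimizer's minimax is 12. These differ, so the equilibrium is in mixed strategies.
Let the minimizer play r1 with probability q. The maximizer is indifferent when 15q + 8(1−q) = 8q + 12(1−q), giving q = 4/11.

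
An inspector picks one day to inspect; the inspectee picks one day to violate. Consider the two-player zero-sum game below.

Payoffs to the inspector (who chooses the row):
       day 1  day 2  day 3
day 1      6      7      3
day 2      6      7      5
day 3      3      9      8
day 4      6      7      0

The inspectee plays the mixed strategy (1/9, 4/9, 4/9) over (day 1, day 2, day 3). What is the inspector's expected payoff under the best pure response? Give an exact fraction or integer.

day 1: (6)·(1/9) + (7)·(4/9) + (3)·(4/9) = 46/9.
day 2: (6)·(1/9) + (7)·(4/9) + (5)·(4/9) = 6.
day 3: (3)·(1/9) + (9)·(4/9) + (8)·(4/9) = 71/9.
day 4: (6)·(1/9) + (7)·(4/9) + (0)·(4/9) = 34/9.
The best pure response is day 3 with expected payoff 71/9.

71/9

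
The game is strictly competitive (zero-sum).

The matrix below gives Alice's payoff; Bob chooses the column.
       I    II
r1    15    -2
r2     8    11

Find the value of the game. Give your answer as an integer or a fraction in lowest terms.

Row minima are -2 and 8, so Alice's maximin is 8; column maxima are 15 and 11, so Bob's minimax is 11. These differ, so the equilibrium is in mixed strategies.
Let Alice play r1 with probability p. Bob is indifferent when 15p + 8(1−p) = −2p + 11(1−p), giving p = 3/20.
Let Bob play I with probability q. Alice is indifferent when 15q − 2(1−q) = 8q + 11(1−q), giving q = 13/20.
The value is 15·(13/20) + (-2)·(7/20) = 181/20.

181/20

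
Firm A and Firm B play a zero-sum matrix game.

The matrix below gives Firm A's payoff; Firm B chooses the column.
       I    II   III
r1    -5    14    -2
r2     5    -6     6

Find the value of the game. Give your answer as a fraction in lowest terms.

Column III is strictly dominated by I for Firm B (it gives Firm A more in every row).
The remaining 2×2 game on (r1, r2) × (I, II) has no saddle point. Let Firm A play r1 with probability p; indifference gives −5p + 5(1−p) = 14p − 6(1−p), so p = 11/30.
Similarly Firm B's optimal q on I is 2/3, and the value is -5·(2/3) + (14)·(1/3) = 4/3.

4/3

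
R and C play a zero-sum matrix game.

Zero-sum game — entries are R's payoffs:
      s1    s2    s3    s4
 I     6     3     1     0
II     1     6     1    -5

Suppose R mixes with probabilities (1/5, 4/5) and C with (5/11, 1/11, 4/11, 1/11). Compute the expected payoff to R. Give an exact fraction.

7/5

Against (5/11, 1/11, 4/11, 1/11), each row's expected payoff is I: 37/11; II: 10/11.
Taking the (1/5, 4/5)-weighted average: (1/5)·(37/11) + (4/5)·(10/11) = 7/5.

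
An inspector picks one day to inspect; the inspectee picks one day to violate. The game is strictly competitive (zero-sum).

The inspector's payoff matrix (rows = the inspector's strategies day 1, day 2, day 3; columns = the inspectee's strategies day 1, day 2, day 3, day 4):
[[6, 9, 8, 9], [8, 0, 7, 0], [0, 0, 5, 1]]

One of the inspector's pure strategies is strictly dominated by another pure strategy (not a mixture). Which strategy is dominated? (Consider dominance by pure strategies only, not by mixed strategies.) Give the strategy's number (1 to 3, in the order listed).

3

Compare day 3 with day 1: 6 > 0, 9 > 0, 8 > 5, 9 > 1.
So day 1 strictly dominates day 3 for the inspector; day 3 is strictly dominated.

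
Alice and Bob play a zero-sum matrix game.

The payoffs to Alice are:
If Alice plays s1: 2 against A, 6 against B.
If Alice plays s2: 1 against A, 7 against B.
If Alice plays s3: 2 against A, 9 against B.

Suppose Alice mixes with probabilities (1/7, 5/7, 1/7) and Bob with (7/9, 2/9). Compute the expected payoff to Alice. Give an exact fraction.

Against (7/9, 2/9), each row's expected payoff is s1: 26/9; s2: 7/3; s3: 32/9.
Taking the (1/7, 5/7, 1/7)-weighted average: (1/7)·(26/9) + (5/7)·(7/3) + (1/7)·(32/9) = 163/63.

163/63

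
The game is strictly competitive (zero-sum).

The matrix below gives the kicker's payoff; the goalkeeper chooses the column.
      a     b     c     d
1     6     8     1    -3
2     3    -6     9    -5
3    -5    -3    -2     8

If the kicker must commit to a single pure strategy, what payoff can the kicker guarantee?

The worst-case payoff for each row is 1: -3, 2: -6, 3: -5.
The best of these is -3.

-3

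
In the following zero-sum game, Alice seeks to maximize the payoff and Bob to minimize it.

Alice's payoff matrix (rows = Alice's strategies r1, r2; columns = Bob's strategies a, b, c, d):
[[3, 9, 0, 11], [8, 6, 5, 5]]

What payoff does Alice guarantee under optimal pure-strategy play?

5

Row minima: 0, 5 → Alice's maximin is 5.
Column maxima: 8, 9, 5, 11 → Bob's minimax is 5.
They coincide at (r2, c), so the value is 5.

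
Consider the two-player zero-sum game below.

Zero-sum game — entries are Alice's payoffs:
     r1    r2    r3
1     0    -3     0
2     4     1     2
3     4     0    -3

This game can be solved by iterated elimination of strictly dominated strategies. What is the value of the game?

Row 1 is strictly dominated by row 2 (4>0, 1>-3, 2>0); eliminate 1.
Column r1 is strictly dominated by r2 for Bob (1<4, 0<4); eliminate r1.
Row 3 is strictly dominated by row 2 (1>0, 2>-3); eliminate 3.
Column r3 is strictly dominated by r2 for Bob (1<2); eliminate r3.
Only (2, r2) remains, with payoff 1.

1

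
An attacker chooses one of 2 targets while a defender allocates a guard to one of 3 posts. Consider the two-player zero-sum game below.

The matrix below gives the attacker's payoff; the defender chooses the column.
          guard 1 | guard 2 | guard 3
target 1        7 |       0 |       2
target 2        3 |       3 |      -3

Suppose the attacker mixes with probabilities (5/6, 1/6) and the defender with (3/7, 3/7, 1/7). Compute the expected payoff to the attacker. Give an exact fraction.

65/21

Against (3/7, 3/7, 1/7), each row's expected payoff is target 1: 23/7; target 2: 15/7.
Taking the (5/6, 1/6)-weighted average: (5/6)·(23/7) + (1/6)·(15/7) = 65/21.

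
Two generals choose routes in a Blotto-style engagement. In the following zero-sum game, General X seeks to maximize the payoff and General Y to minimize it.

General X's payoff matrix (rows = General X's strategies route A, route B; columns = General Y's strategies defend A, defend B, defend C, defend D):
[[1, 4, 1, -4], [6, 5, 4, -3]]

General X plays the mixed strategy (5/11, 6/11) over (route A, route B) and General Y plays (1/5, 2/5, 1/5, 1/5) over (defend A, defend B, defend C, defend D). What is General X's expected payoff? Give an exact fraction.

Against (1/5, 2/5, 1/5, 1/5), each row's expected payoff is route A: 6/5; route B: 17/5.
Taking the (5/11, 6/11)-weighted average: (5/11)·(6/5) + (6/11)·(17/5) = 12/5.

12/5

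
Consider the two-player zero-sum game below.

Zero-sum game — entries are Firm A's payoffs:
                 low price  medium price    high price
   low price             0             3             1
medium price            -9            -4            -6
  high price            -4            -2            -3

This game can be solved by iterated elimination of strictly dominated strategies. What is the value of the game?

0

Row high price is strictly dominated by row low price (0>-4, 3>-2, 1>-3); eliminate high price.
Column high price is strictly dominated by low price for Firm B (0<1, -9<-6); eliminate high price.
Column medium price is strictly dominated by low price for Firm B (0<3, -9<-4); eliminate medium price.
Row medium price is strictly dominated by row low price (0>-9); eliminate medium price.
Only (low price, low price) remains, with payoff 0.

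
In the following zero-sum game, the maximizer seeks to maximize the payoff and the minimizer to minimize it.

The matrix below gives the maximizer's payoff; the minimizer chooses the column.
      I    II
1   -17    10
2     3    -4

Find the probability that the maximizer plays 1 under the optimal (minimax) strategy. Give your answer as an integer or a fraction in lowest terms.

Row minima are -17 and -4, so the maximizer's maximin is -4; column maxima are 3 and 10, so the minimizer's minimax is 3. These differ, so the equilibrium is in mixed strategies.
Let the maximizer play 1 with probability p. The minimizer is indifferent when −17p + 3(1−p) = 10p − 4(1−p), giving p = 7/34.

7/34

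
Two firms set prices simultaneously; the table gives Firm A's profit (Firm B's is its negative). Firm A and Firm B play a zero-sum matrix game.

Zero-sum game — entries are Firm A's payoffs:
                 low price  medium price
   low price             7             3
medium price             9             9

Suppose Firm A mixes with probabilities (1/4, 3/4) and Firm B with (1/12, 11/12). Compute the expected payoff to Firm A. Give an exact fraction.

91/12

Against (1/12, 11/12), each row's expected payoff is low price: 10/3; medium price: 9.
Taking the (1/4, 3/4)-weighted average: (1/4)·(10/3) + (3/4)·(9) = 91/12.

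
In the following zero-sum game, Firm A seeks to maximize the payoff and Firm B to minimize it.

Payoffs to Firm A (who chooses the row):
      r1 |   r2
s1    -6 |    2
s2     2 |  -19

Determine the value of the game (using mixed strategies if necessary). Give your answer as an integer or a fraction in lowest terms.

-110/29

Row minima are -6 and -19, so Firm A's maximin is -6; column maxima are 2 and 2, so Firm B's minimax is 2. These differ, so the equilibrium is in mixed strategies.
Let Firm A play s1 with probability p. Firm B is indifferent when −6p + 2(1−p) = 2p − 19(1−p), giving p = 21/29.
Let Firm B play r1 with probability q. Firm A is indifferent when −6q + 2(1−q) = 2q − 19(1−q), giving q = 21/29.
The value is -6·(21/29) + (2)·(8/29) = -110/29.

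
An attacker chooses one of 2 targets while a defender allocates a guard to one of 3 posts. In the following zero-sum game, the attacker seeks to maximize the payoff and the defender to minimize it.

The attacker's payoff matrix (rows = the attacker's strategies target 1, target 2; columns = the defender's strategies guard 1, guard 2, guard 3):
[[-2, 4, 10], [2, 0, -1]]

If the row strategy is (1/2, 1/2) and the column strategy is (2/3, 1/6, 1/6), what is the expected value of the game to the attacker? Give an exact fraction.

13/12

Against (2/3, 1/6, 1/6), each row's expected payoff is target 1: 1; target 2: 7/6.
Taking the (1/2, 1/2)-weighted average: (1/2)·(1) + (1/2)·(7/6) = 13/12.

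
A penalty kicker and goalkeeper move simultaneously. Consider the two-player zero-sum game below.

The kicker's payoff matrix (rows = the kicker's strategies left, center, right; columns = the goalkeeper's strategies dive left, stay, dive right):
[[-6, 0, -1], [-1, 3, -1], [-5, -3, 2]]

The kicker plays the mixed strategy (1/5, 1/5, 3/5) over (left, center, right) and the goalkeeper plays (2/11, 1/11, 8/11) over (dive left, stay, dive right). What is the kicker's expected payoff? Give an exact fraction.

Against (2/11, 1/11, 8/11), each row's expected payoff is left: -20/11; center: -7/11; right: 3/11.
Taking the (1/5, 1/5, 3/5)-weighted average: (1/5)·(-20/11) + (1/5)·(-7/11) + (3/5)·(3/11) = -18/55.

-18/55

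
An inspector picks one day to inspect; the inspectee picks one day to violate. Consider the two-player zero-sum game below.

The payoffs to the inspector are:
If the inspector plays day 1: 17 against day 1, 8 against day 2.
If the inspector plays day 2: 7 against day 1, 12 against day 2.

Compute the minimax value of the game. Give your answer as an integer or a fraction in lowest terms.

74/7

Row minima are 8 and 7, so the inspector's maximin is 8; column maxima are 17 and 12, so the inspectee's minimax is 12. These differ, so the equilibrium is in mixed strategies.
Let the inspector play day 1 with probability p. The inspectee is indifferent when 17p + 7(1−p) = 8p + 12(1−p), giving p = 5/14.
Let the inspectee play day 1 with probability q. The inspector is indifferent when 17q + 8(1−q) = 7q + 12(1−q), giving q = 2/7.
The value is 17·(2/7) + (8)·(5/7) = 74/7.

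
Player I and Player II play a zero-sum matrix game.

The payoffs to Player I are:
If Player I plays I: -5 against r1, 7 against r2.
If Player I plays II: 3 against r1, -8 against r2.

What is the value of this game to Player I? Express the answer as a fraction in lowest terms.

Row minima are -5 and -8, so Player I's maximin is -5; column maxima are 3 and 7, so Player II's minimax is 3. These differ, so the equilibrium is in mixed strategies.
Let Player I play I with probability p. Player II is indifferent when −5p + 3(1−p) = 7p − 8(1−p), giving p = 11/23.
Let Player II play r1 with probability q. Player I is indifferent when −5q + 7(1−q) = 3q − 8(1−q), giving q = 15/23.
The value is -5·(15/23) + (7)·(8/23) = -19/23.

-19/23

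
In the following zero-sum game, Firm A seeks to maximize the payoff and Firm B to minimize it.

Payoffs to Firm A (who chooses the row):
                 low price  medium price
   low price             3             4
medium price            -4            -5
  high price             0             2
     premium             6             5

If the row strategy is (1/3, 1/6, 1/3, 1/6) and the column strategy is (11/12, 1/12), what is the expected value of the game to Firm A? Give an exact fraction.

Against (11/12, 1/12), each row's expected payoff is low price: 37/12; medium price: -49/12; high price: 1/6; premium: 71/12.
Taking the (1/3, 1/6, 1/3, 1/6)-weighted average: (1/3)·(37/12) + (1/6)·(-49/12) + (1/3)·(1/6) + (1/6)·(71/12) = 25/18.

25/18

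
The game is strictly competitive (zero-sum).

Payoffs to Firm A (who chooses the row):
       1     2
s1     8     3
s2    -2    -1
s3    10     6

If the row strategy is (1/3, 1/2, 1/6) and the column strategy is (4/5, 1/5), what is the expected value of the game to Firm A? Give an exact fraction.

Against (4/5, 1/5), each row's expected payoff is s1: 7; s2: -9/5; s3: 46/5.
Taking the (1/3, 1/2, 1/6)-weighted average: (1/3)·(7) + (1/2)·(-9/5) + (1/6)·(46/5) = 89/30.

89/30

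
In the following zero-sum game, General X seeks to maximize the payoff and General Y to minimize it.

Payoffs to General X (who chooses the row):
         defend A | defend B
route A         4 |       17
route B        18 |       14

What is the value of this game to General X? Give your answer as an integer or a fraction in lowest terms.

Row minima are 4 and 14, so General X's maximin is 14; column maxima are 18 and 17, so General Y's minimax is 17. These differ, so the equilibrium is in mixed strategies.
Let General X play route A with probability p. General Y is indifferent when 4p + 18(1−p) = 17p + 14(1−p), giving p = 4/17.
Let General Y play defend A with probability q. General X is indifferent when 4q + 17(1−q) = 18q + 14(1−q), giving q = 3/17.
The value is 4·(3/17) + (17)·(14/17) = 250/17.

250/17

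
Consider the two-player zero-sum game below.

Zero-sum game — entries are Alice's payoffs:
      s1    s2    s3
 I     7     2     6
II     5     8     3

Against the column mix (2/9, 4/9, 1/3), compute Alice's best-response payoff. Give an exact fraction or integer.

I: (7)·(2/9) + (2)·(4/9) + (6)·(1/3) = 40/9.
II: (5)·(2/9) + (8)·(4/9) + (3)·(1/3) = 17/3.
The best pure response is II with expected payoff 17/3.

17/3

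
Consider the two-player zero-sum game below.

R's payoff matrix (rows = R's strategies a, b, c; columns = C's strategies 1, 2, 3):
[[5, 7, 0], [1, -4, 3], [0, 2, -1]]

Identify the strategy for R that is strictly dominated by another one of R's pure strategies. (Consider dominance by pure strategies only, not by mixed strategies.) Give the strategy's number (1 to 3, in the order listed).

3

Compare c with a: 5 > 0, 7 > 2, 0 > -1.
So a strictly dominates c for R; c is strictly dominated.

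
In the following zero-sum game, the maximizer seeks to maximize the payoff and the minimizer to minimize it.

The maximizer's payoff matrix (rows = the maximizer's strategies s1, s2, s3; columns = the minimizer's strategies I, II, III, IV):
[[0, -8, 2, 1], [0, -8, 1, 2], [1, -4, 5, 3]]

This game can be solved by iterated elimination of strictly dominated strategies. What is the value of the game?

-4

Row s1 is strictly dominated by row s3 (1>0, -4>-8, 5>2, 3>1); eliminate s1.
Column IV is strictly dominated by I for the minimizer (0<2, 1<3); eliminate IV.
Column I is strictly dominated by II for the minimizer (-8<0, -4<1); eliminate I.
Column III is strictly dominated by II for the minimizer (-8<1, -4<5); eliminate III.
Row s2 is strictly dominated by row s3 (-4>-8); eliminate s2.
Only (s3, II) remains, with payoff -4.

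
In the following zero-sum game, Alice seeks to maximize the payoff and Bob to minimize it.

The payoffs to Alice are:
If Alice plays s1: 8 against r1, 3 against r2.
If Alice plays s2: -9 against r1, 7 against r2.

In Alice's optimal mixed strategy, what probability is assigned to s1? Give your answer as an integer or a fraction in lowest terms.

Row minima are 3 and -9, so Alice's maximin is 3; column maxima are 8 and 7, so Bob's minimax is 7. These differ, so the equilibrium is in mixed strategies.
Let Alice play s1 with probability p. Bob is indifferent when 8p − 9(1−p) = 3p + 7(1−p), giving p = 16/21.

16/21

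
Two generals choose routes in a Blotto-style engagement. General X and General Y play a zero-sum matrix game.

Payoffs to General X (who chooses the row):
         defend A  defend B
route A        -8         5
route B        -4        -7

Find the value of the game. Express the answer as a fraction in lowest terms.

-19/4

Row minima are -8 and -7, so General X's maximin is -7; column maxima are -4 and 5, so General Y's minimax is -4. These differ, so the equilibrium is in mixed strategies.
Let General X play route A with probability p. General Y is indifferent when −8p − 4(1−p) = 5p − 7(1−p), giving p = 3/16.
Let General Y play defend A with probability q. General X is indifferent when −8q + 5(1−q) = −4q − 7(1−q), giving q = 3/4.
The value is -8·(3/4) + (5)·(1/4) = -19/4.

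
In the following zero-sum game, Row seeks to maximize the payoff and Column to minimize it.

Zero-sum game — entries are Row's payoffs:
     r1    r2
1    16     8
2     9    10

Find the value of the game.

88/9

Row minima are 8 and 9, so Row's maximin is 9; column maxima are 16 and 10, so Column's minimax is 10. These differ, so the equilibrium is in mixed strategies.
Let Row play 1 with probability p. Column is indifferent when 16p + 9(1−p) = 8p + 10(1−p), giving p = 1/9.
Let Column play r1 with probability q. Row is indifferent when 16q + 8(1−q) = 9q + 10(1−q), giving q = 2/9.
The value is 16·(2/9) + (8)·(7/9) = 88/9.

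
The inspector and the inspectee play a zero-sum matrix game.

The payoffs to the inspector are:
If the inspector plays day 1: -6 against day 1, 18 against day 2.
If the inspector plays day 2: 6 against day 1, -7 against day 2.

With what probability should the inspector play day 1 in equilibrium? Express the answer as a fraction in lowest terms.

Row minima are -6 and -7, so the inspector's maximin is -6; column maxima are 6 and 18, so the inspectee's minimax is 6. These differ, so the equilibrium is in mixed strategies.
Let the inspector play day 1 with probability p. The inspectee is indifferent when −6p + 6(1−p) = 18p − 7(1−p), giving p = 13/37.

13/37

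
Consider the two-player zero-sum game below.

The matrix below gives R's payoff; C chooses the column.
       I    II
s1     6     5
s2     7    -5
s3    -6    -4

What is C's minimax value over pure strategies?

The worst case (largest entry) in each column is I: 7, II: 5.
The best (smallest) of these is 5.

5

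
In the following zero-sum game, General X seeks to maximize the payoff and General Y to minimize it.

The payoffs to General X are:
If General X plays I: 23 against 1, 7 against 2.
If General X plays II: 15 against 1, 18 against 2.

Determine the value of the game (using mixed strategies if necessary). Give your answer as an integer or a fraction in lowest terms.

Row minima are 7 and 15, so General X's maximin is 15; column maxima are 23 and 18, so General Y's minimax is 18. These differ, so the equilibrium is in mixed strategies.
Let General X play I with probability p. General Y is indifferent when 23p + 15(1−p) = 7p + 18(1−p), giving p = 3/19.
Let General Y play 1 with probability q. General X is indifferent when 23q + 7(1−q) = 15q + 18(1−q), giving q = 11/19.
The value is 23·(11/19) + (7)·(8/19) = 309/19.

309/19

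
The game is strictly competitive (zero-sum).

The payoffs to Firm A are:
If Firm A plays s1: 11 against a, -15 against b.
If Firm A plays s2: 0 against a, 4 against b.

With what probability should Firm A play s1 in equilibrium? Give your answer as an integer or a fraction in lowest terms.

Row minima are -15 and 0, so Firm A's maximin is 0; column maxima are 11 and 4, so Firm B's minimax is 4. These differ, so the equilibrium is in mixed strategies.
Let Firm A play s1 with probability p. Firm B is indifferent when 11p = −15p + 4(1−p), giving p = 2/15.

2/15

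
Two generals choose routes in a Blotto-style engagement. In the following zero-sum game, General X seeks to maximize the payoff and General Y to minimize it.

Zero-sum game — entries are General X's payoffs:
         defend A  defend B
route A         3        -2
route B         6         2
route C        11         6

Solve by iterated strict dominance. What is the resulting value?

6

Row route A is strictly dominated by row route B (6>3, 2>-2); eliminate route A.
Column defend A is strictly dominated by defend B for General Y (2<6, 6<11); eliminate defend A.
Row route B is strictly dominated by row route C (6>2); eliminate route B.
Only (route C, defend B) remains, with payoff 6.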